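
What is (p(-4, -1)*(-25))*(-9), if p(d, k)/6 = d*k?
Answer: 5400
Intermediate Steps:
p(d, k) = 6*d*k (p(d, k) = 6*(d*k) = 6*d*k)
(p(-4, -1)*(-25))*(-9) = ((6*(-4)*(-1))*(-25))*(-9) = (24*(-25))*(-9) = -600*(-9) = 5400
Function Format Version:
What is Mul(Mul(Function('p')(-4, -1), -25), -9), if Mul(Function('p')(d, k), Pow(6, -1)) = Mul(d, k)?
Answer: 5400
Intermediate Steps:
Function('p')(d, k) = Mul(6, d, k) (Function('p')(d, k) = Mul(6, Mul(d, k)) = Mul(6, d, k))
Mul(Mul(Function('p')(-4, -1), -25), -9) = Mul(Mul(Mul(6, -4, -1), -25), -9) = Mul(Mul(24, -25), -9) = Mul(-600, -9) = 5400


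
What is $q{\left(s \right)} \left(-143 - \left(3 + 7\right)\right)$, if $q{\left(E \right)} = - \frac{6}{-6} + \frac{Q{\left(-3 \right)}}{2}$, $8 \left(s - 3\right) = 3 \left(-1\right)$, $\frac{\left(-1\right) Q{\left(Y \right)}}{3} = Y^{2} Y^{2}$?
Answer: $\frac{36873}{2} \approx 18437.0$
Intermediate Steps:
$Q{\left(Y \right)} = - 3 Y^{4}$ ($Q{\left(Y \right)} = - 3 Y^{2} Y^{2} = - 3 Y^{4}$)
$s = \frac{21}{8}$ ($s = 3 + \frac{3 \left(-1\right)}{8} = 3 + \frac{1}{8} \left(-3\right) = 3 - \frac{3}{8} = \frac{21}{8} \approx 2.625$)
$q{\left(E \right)} = - \frac{241}{2}$ ($q{\left(E \right)} = - \frac{6}{-6} + \frac{\left(-3\right) \left(-3\right)^{4}}{2} = \left(-6\right) \left(- \frac{1}{6}\right) + \left(-3\right) 81 \cdot \frac{1}{2} = 1 - \frac{243}{2} = - \frac{241}{2}$)
$q{\left(s \right)} \left(-143 - \left(3 + 7\right)\right) = - \frac{241 \left(-143 - \left(3 + 7\right)\right)}{2} = - \frac{241 \left(-143 - 10\right)}{2} = \left(- \frac{241}{2}\right) \left(-153\right) = \frac{36873}{2}$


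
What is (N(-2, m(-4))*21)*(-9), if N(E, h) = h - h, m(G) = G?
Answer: 0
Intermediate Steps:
N(E, h) = 0
(N(-2, m(-4))*21)*(-9) = (0*21)*(-9) = 0*(-9) = 0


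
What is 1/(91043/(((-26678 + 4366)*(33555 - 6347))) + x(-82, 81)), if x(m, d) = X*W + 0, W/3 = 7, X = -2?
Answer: -607064896/25496816675 ≈ -0.023809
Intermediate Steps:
W = 21 (W = 3*7 = 21)
x(m, d) = -42 (x(m, d) = -2*21 + 0 = -42 + 0 = -42)
1/(91043/(((-26678 + 4366)*(33555 - 6347))) + x(-82, 81)) = 1/(91043/(((-26678 + 4366)*(33555 - 6347))) - 42) = 1/(91043/((-22312*27208)) - 42) = 1/(91043/(-607064896) - 42) = 1/(91043*(-1/607064896) - 42) = 1/(-91043/607064896 - 42) = 1/(-25496816675/607064896) = -607064896/25496816675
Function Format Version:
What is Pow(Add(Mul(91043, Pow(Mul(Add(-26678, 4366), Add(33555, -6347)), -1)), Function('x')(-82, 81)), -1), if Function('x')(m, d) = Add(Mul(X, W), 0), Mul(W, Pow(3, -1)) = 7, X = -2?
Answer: Rational(-607064896, 25496816675) ≈ -0.023809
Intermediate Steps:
W = 21 (W = Mul(3, 7) = 21)
Function('x')(m, d) = -42 (Function('x')(m, d) = Add(Mul(-2, 21), 0) = Add(-42, 0) = -42)
Pow(Add(Mul(91043, Pow(Mul(Add(-26678, 4366), Add(33555, -6347)), -1)), Function('x')(-82, 81)), -1) = Pow(Add(Mul(91043, Pow(Mul(Add(-26678, 4366), Add(33555, -6347)), -1)), -42), -1) = Pow(Add(Mul(91043, Pow(Mul(-22312, 27208), -1)), -42), -1) = Pow(Add(Mul(91043, Pow(-607064896, -1)), -42), -1) = Pow(Add(Mul(91043, Rational(-1, 607064896)), -42), -1) = Pow(Add(Rational(-91043, 607064896), -42), -1) = Pow(Rational(-25496816675, 607064896), -1) = Rational(-607064896, 25496816675)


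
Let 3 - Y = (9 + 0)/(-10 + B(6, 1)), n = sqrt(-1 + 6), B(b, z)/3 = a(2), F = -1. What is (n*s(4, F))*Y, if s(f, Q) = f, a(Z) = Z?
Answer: 21*sqrt(5) ≈ 46.957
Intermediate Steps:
B(b, z) = 6 (B(b, z) = 3*2 = 6)
n = sqrt(5) ≈ 2.2361
Y = 21/4 (Y = 3 - (9 + 0)/(-10 + 6) = 3 - 9/(-4) = 3 - 9*(-1)/4 = 3 - 1*(-9/4) = 3 + 9/4 = 21/4 ≈ 5.2500)
(n*s(4, F))*Y = (sqrt(5)*4)*(21/4) = (4*sqrt(5))*(21/4) = 21*sqrt(5)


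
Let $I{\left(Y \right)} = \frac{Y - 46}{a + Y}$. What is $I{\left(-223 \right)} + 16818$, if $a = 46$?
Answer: $\frac{2977055}{177} \approx 16820.0$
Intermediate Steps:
$I{\left(Y \right)} = \frac{-46 + Y}{46 + Y}$ ($I{\left(Y \right)} = \frac{Y - 46}{46 + Y} = \frac{-46 + Y}{46 + Y}$)
$I{\left(-223 \right)} + 16818 = \frac{-46 - 223}{46 - 223} + 16818 = \frac{1}{-177} \left(-269\right) + 16818 = \left(- \frac{1}{177}\right) \left(-269\right) + 16818 = \frac{269}{177} + 16818 = \frac{2977055}{177}$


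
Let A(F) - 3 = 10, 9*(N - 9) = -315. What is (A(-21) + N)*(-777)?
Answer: 10101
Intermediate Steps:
N = -26 (N = 9 + (⅑)*(-315) = 9 - 35 = -26)
A(F) = 13 (A(F) = 3 + 10 = 13)
(A(-21) + N)*(-777) = (13 - 26)*(-777) = -13*(-777) = 10101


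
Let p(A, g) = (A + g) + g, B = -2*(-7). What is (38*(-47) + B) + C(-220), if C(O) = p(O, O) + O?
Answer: -2652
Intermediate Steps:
B = 14
p(A, g) = A + 2*g
C(O) = 4*O (C(O) = (O + 2*O) + O = 3*O + O = 4*O)
(38*(-47) + B) + C(-220) = (38*(-47) + 14) + 4*(-220) = (-1786 + 14) - 880 = -1772 - 880 = -2652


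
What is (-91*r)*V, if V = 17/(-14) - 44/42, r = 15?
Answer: 6175/2 ≈ 3087.5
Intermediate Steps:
V = -95/42 (V = 17*(-1/14) - 44*1/42 = -17/14 - 22/21 = -95/42 ≈ -2.2619)
(-91*r)*V = -91*15*(-95/42) = -1365*(-95/42) = 6175/2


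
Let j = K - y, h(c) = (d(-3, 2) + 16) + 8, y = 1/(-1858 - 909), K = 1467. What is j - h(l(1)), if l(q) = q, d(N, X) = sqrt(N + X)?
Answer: 3992782/2767 - I ≈ 1443.0 - 1.0*I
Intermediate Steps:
y = -1/2767 (y = 1/(-2767) = -1/2767 ≈ -0.00036140)
h(c) = 24 + I (h(c) = (sqrt(-3 + 2) + 16) + 8 = (sqrt(-1) + 16) + 8 = (I + 16) + 8 = (16 + I) + 8 = 24 + I)
j = 4059190/2767 (j = 1467 - 1*(-1/2767) = 1467 + 1/2767 = 4059190/2767 ≈ 1467.0)
j - h(l(1)) = 4059190/2767 - (24 + I) = 4059190/2767 + (-24 - I) = 3992782/2767 - I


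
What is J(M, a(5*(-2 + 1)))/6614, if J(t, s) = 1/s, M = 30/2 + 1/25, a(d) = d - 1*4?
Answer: -1/59526 ≈ -1.6799e-5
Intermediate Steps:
a(d) = -4 + d (a(d) = d - 4 = -4 + d)
M = 376/25 (M = 30*(1/2) + 1*(1/25) = 15 + 1/25 = 376/25 ≈ 15.040)
J(M, a(5*(-2 + 1)))/6614 = 1/((-4 + 5*(-2 + 1))*6614) = (1/6614)/(-4 + 5*(-1)) = (1/6614)/(-4 - 5) = (1/6614)/(-9) = -1/9*1/6614 = -1/59526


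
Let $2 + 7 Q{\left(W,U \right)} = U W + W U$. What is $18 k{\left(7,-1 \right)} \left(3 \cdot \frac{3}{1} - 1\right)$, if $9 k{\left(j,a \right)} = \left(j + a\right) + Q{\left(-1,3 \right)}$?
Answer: $\frac{544}{7} \approx 77.714$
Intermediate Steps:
$Q{\left(W,U \right)} = - \frac{2}{7} + \frac{2 U W}{7}$ ($Q{\left(W,U \right)} = - \frac{2}{7} + \frac{U W + W U}{7} = - \frac{2}{7} + \frac{U W + U W}{7} = - \frac{2}{7} + \frac{2 U W}{7}$)
$k{\left(j,a \right)} = - \frac{8}{63} + \frac{a}{9} + \frac{j}{9}$ ($k{\left(j,a \right)} = \frac{\left(j + a\right) + \left(- \frac{2}{7} + \frac{2}{7} \cdot 3 \left(-1\right)\right)}{9} = \frac{\left(a + j\right) - \frac{8}{7}}{9} = \frac{- \frac{8}{7} + a + j}{9} = - \frac{8}{63} + \frac{a}{9} + \frac{j}{9}$)
$18 k{\left(7,-1 \right)} \left(3 \cdot \frac{3}{1} - 1\right) = 18 \left(- \frac{8}{63} + \frac{1}{9} \left(-1\right) + \frac{1}{9} \cdot 7\right) \left(3 \cdot \frac{3}{1} - 1\right) = 18 \left(- \frac{8}{63} - \frac{1}{9} + \frac{7}{9}\right) \left(3 \cdot 3 \cdot 1 - 1\right) = 18 \cdot \frac{34}{63} \left(3 \cdot 3 - 1\right) = \frac{68 \left(9 - 1\right)}{7} = \frac{68}{7} \cdot 8 = \frac{544}{7}$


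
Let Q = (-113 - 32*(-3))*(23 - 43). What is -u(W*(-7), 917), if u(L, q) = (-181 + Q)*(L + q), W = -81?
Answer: -235956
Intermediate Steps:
Q = 340 (Q = (-113 + 96)*(-20) = -17*(-20) = 340)
u(L, q) = 159*L + 159*q (u(L, q) = (-181 + 340)*(L + q) = 159*(L + q) = 159*L + 159*q)
-u(W*(-7), 917) = -(159*(-81*(-7)) + 159*917) = -(159*567 + 145803) = -(90153 + 145803) = -1*235956 = -235956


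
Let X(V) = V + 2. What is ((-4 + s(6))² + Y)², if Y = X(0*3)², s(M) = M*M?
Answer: 1056784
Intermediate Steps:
s(M) = M²
X(V) = 2 + V
Y = 4 (Y = (2 + 0*3)² = (2 + 0)² = 2² = 4)
((-4 + s(6))² + Y)² = ((-4 + 6²)² + 4)² = ((-4 + 36)² + 4)² = (32² + 4)² = (1024 + 4)² = 1028² = 1056784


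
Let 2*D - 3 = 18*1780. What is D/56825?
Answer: 32043/113650 ≈ 0.28194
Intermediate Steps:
D = 32043/2 (D = 3/2 + (18*1780)/2 = 3/2 + (½)*32040 = 3/2 + 16020 = 32043/2 ≈ 16022.)
D/56825 = (32043/2)/56825 = (32043/2)*(1/56825) = 32043/113650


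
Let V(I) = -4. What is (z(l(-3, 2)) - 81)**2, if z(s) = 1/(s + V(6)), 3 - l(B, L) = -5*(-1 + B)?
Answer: 2896804/441 ≈ 6568.7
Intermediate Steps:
l(B, L) = -2 + 5*B (l(B, L) = 3 - (-5)*(-1 + B) = 3 - (5 - 5*B) = 3 + (-5 + 5*B) = -2 + 5*B)
z(s) = 1/(-4 + s) (z(s) = 1/(s - 4) = 1/(-4 + s))
(z(l(-3, 2)) - 81)**2 = (1/(-4 + (-2 + 5*(-3))) - 81)**2 = (1/(-4 + (-2 - 15)) - 81)**2 = (1/(-4 - 17) - 81)**2 = (1/(-21) - 81)**2 = (-1/21 - 81)**2 = (-1702/21)**2 = 2896804/441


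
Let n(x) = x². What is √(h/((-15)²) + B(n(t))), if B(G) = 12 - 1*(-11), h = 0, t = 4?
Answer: √23 ≈ 4.7958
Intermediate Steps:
B(G) = 23 (B(G) = 12 + 11 = 23)
√(h/((-15)²) + B(n(t))) = √(0/((-15)²) + 23) = √(0/225 + 23) = √(0*(1/225) + 23) = √(0 + 23) = √23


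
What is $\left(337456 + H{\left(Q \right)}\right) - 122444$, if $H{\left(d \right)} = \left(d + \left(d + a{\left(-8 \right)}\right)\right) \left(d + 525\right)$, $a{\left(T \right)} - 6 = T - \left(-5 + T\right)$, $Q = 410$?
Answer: $991997$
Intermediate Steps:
$a{\left(T \right)} = 11$ ($a{\left(T \right)} = 6 + \left(T - \left(-5 + T\right)\right) = 6 + 5 = 11$)
$H{\left(d \right)} = \left(11 + 2 d\right) \left(525 + d\right)$ ($H{\left(d \right)} = \left(d + \left(d + 11\right)\right) \left(d + 525\right) = \left(d + \left(11 + d\right)\right) \left(525 + d\right) = \left(11 + 2 d\right) \left(525 + d\right)$)
$\left(337456 + H{\left(Q \right)}\right) - 122444 = \left(337456 + \left(5775 + 2 \cdot 410^{2} + 1061 \cdot 410\right)\right) - 122444 = \left(337456 + \left(5775 + 2 \cdot 168100 + 435010\right)\right) - 122444 = \left(337456 + \left(5775 + 336200 + 435010\right)\right) - 122444 = \left(337456 + 776985\right) - 122444 = 1114441 - 122444 = 991997$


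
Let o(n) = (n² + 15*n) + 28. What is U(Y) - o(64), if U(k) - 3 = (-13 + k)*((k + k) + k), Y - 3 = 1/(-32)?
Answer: -5294429/1024 ≈ -5170.3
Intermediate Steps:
Y = 95/32 (Y = 3 + 1/(-32) = 3 - 1/32 = 95/32 ≈ 2.9688)
o(n) = 28 + n² + 15*n
U(k) = 3 + 3*k*(-13 + k) (U(k) = 3 + (-13 + k)*((k + k) + k) = 3 + (-13 + k)*(2*k + k) = 3 + (-13 + k)*(3*k) = 3 + 3*k*(-13 + k))
U(Y) - o(64) = (3 - 39*95/32 + 3*(95/32)²) - (28 + 64² + 15*64) = (3 - 3705/32 + 3*(9025/1024)) - (28 + 4096 + 960) = (3 - 3705/32 + 27075/1024) - 1*5084 = -88413/1024 - 5084 = -5294429/1024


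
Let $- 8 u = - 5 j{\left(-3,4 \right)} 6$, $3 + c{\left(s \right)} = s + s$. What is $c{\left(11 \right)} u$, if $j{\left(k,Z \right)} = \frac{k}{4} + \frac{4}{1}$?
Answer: $\frac{3705}{16} \approx 231.56$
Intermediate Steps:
$j{\left(k,Z \right)} = 4 + \frac{k}{4}$ ($j{\left(k,Z \right)} = k \frac{1}{4} + 4 \cdot 1 = \frac{k}{4} + 4 = 4 + \frac{k}{4}$)
$c{\left(s \right)} = -3 + 2 s$ ($c{\left(s \right)} = -3 + \left(s + s\right) = -3 + 2 s$)
$u = \frac{195}{16}$ ($u = - \frac{- 5 \left(4 + \frac{1}{4} \left(-3\right)\right) 6}{8} = - \frac{- 5 \left(4 - \frac{3}{4}\right) 6}{8} = - \frac{\left(-5\right) \frac{13}{4} \cdot 6}{8} = - \frac{\left(- \frac{65}{4}\right) 6}{8} = \left(- \frac{1}{8}\right) \left(- \frac{195}{2}\right) = \frac{195}{16} \approx 12.188$)
$c{\left(11 \right)} u = \left(-3 + 2 \cdot 11\right) \frac{195}{16} = \left(-3 + 22\right) \frac{195}{16} = 19 \cdot \frac{195}{16} = \frac{3705}{16}$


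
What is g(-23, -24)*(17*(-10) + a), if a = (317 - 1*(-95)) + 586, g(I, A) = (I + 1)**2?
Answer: 400752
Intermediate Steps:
g(I, A) = (1 + I)**2
a = 998 (a = (317 + 95) + 586 = 412 + 586 = 998)
g(-23, -24)*(17*(-10) + a) = (1 - 23)**2*(17*(-10) + 998) = (-22)**2*(-170 + 998) = 484*828 = 400752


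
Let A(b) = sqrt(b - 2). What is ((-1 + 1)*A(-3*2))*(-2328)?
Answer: 0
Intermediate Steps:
A(b) = sqrt(-2 + b)
((-1 + 1)*A(-3*2))*(-2328) = ((-1 + 1)*sqrt(-2 - 3*2))*(-2328) = (0*sqrt(-2 - 6))*(-2328) = (0*sqrt(-8))*(-2328) = (0*(2*I*sqrt(2)))*(-2328) = 0*(-2328) = 0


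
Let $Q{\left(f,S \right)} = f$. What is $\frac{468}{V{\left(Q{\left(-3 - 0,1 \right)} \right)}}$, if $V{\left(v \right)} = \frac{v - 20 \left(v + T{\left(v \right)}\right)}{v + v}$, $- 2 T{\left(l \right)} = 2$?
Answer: $- \frac{2808}{77} \approx -36.468$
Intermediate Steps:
$T{\left(l \right)} = -1$ ($T{\left(l \right)} = \left(- \frac{1}{2}\right) 2 = -1$)
$V{\left(v \right)} = \frac{20 - 19 v}{2 v}$ ($V{\left(v \right)} = \frac{v - 20 \left(v - 1\right)}{v + v} = \frac{v - 20 \left(-1 + v\right)}{2 v} = \left(v - \left(-20 + 20 v\right)\right) \frac{1}{2 v} = \left(20 - 19 v\right) \frac{1}{2 v} = \frac{20 - 19 v}{2 v}$)
$\frac{468}{V{\left(Q{\left(-3 - 0,1 \right)} \right)}} = \frac{468}{- \frac{19}{2} + \frac{10}{-3 - 0}} = \frac{468}{- \frac{19}{2} + \frac{10}{-3 + 0}} = \frac{468}{- \frac{19}{2} + \frac{10}{-3}} = \frac{468}{- \frac{19}{2} + 10 \left(- \frac{1}{3}\right)} = \frac{468}{- \frac{19}{2} - \frac{10}{3}} = \frac{468}{- \frac{77}{6}} = 468 \left(- \frac{6}{77}\right) = - \frac{2808}{77}$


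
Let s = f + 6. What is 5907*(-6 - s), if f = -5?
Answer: -41349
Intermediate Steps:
s = 1 (s = -5 + 6 = 1)
5907*(-6 - s) = 5907*(-6 - 1*1) = 5907*(-6 - 1) = 5907*(-7) = -41349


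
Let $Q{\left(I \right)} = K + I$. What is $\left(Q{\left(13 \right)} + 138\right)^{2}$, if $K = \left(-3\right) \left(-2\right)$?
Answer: $24649$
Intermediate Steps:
$K = 6$
$Q{\left(I \right)} = 6 + I$
$\left(Q{\left(13 \right)} + 138\right)^{2} = \left(\left(6 + 13\right) + 138\right)^{2} = \left(19 + 138\right)^{2} = 157^{2} = 24649$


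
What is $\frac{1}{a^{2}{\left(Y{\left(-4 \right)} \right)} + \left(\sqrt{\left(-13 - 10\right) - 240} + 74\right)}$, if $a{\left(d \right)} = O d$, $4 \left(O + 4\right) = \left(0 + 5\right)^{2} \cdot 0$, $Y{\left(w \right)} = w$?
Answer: $\frac{330}{109163} - \frac{i \sqrt{263}}{109163} \approx 0.003023 - 0.00014856 i$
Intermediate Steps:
$O = -4$ ($O = -4 + \frac{\left(0 + 5\right)^{2} \cdot 0}{4} = -4 + \frac{5^{2} \cdot 0}{4} = -4 + \frac{25 \cdot 0}{4} = -4 + \frac{1}{4} \cdot 0 = -4 + 0 = -4$)
$a{\left(d \right)} = - 4 d$
$\frac{1}{a^{2}{\left(Y{\left(-4 \right)} \right)} + \left(\sqrt{\left(-13 - 10\right) - 240} + 74\right)} = \frac{1}{\left(\left(-4\right) \left(-4\right)\right)^{2} + \left(\sqrt{\left(-13 - 10\right) - 240} + 74\right)} = \frac{1}{16^{2} + \left(\sqrt{\left(-13 - 10\right) - 240} + 74\right)} = \frac{1}{256 + \left(\sqrt{-23 - 240} + 74\right)} = \frac{1}{256 + \left(\sqrt{-263} + 74\right)} = \frac{1}{256 + \left(i \sqrt{263} + 74\right)} = \frac{1}{256 + \left(74 + i \sqrt{263}\right)} = \frac{1}{330 + i \sqrt{263}}$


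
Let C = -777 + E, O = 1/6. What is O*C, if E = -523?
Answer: -650/3 ≈ -216.67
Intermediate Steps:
O = ⅙ (O = 1*(⅙) = ⅙ ≈ 0.16667)
C = -1300 (C = -777 - 523 = -1300)
O*C = (⅙)*(-1300) = -650/3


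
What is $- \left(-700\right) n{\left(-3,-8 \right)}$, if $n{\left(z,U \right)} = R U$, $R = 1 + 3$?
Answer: $-22400$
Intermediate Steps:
$R = 4$
$n{\left(z,U \right)} = 4 U$
$- \left(-700\right) n{\left(-3,-8 \right)} = - \left(-700\right) 4 \left(-8\right) = - \left(-700\right) \left(-32\right) = \left(-1\right) 22400 = -22400$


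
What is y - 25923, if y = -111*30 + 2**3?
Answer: -29245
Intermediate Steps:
y = -3322 (y = -3330 + 8 = -3322)
y - 25923 = -3322 - 25923 = -29245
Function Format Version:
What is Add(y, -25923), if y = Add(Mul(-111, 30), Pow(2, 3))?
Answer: -29245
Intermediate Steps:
y = -3322 (y = Add(-3330, 8) = -3322)
Add(y, -25923) = Add(-3322, -25923) = -29245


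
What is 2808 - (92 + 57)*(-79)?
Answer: 14579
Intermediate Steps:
2808 - (92 + 57)*(-79) = 2808 - 149*(-79) = 2808 - 1*(-11771) = 2808 + 11771 = 14579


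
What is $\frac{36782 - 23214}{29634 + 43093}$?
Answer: $\frac{13568}{72727} \approx 0.18656$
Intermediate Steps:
$\frac{36782 - 23214}{29634 + 43093} = \frac{13568}{72727}$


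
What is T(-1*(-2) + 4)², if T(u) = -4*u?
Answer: 576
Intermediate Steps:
T(-1*(-2) + 4)² = (-4*(-1*(-2) + 4))² = (-4*(2 + 4))² = (-4*6)² = (-24)² = 576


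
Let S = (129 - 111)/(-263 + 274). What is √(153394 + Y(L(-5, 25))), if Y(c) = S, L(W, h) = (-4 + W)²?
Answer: 2*√4640218/11 ≈ 391.66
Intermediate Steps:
S = 18/11 ≈ 1.6364
Y(c) = 18/11
√(153394 + Y(L(-5, 25))) = √(153394 + 18/11) = √(1687352/11) = 2*√4640218/11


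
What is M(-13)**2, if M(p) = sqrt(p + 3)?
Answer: -10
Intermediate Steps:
M(p) = sqrt(3 + p)
M(-13)**2 = (sqrt(3 - 13))**2 = (sqrt(-10))**2 = (I*sqrt(10))**2 = -10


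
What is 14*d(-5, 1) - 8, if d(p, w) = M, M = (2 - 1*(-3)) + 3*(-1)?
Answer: 20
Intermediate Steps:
M = 2 (M = (2 + 3) - 3 = 5 - 3 = 2)
d(p, w) = 2
14*d(-5, 1) - 8 = 14*2 - 8 = 28 - 8 = 20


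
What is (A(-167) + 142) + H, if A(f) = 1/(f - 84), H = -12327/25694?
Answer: 912665777/6449194 ≈ 141.52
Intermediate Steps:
H = -12327/25694 (H = -12327*1/25694 = -12327/25694 ≈ -0.47976)
A(f) = 1/(-84 + f)
(A(-167) + 142) + H = (1/(-84 - 167) + 142) - 12327/25694 = (1/(-251) + 142) - 12327/25694 = (-1/251 + 142) - 12327/25694 = 35641/251 - 12327/25694 = 912665777/6449194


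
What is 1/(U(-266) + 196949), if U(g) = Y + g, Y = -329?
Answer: 1/196354 ≈ 5.0928e-6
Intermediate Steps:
U(g) = -329 + g
1/(U(-266) + 196949) = 1/((-329 - 266) + 196949) = 1/(-595 + 196949) = 1/196354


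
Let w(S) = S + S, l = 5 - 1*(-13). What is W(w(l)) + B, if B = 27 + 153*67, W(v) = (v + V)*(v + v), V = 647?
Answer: 59454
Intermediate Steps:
l = 18 (l = 5 + 13 = 18)
w(S) = 2*S
W(v) = 2*v*(647 + v) (W(v) = (v + 647)*(v + v) = (647 + v)*(2*v) = 2*v*(647 + v))
B = 10278 (B = 27 + 10251 = 10278)
W(w(l)) + B = 2*(2*18)*(647 + 2*18) + 10278 = 2*36*(647 + 36) + 10278 = 2*36*683 + 10278 = 49176 + 10278 = 59454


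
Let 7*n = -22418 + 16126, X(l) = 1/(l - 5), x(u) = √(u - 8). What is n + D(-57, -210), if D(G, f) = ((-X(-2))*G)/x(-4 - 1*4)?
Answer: -6292/7 + 57*I/28 ≈ -898.86 + 2.0357*I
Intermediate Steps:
x(u) = √(-8 + u)
X(l) = 1/(-5 + l)
n = -6292/7 (n = (-22418 + 16126)/7 = (⅐)*(-6292) = -6292/7 ≈ -898.86)
D(G, f) = -I*G/28 (D(G, f) = ((-1/(-5 - 2))*G)/(√(-8 + (-4 - 1*4))) = ((-1/(-7))*G)/(√(-8 + (-4 - 4))) = ((-1*(-⅐))*G)/(√(-8 - 8)) = (G/7)/(√(-16)) = (G/7)/((4*I)) = (G/7)*(-I/4) = -I*G/28)
n + D(-57, -210) = -6292/7 - 1/28*I*(-57) = -6292/7 + 57*I/28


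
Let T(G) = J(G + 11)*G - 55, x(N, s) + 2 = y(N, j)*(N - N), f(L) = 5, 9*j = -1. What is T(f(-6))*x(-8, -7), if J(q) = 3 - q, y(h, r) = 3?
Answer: 240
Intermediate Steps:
j = -⅑ (j = (⅑)*(-1) = -⅑ ≈ -0.11111)
x(N, s) = -2 (x(N, s) = -2 + 3*(N - N) = -2 + 3*0 = -2 + 0 = -2)
T(G) = -55 + G*(-8 - G) (T(G) = (3 - (G + 11))*G - 55 = (3 - (11 + G))*G - 55 = (3 + (-11 - G))*G - 55 = (-8 - G)*G - 55 = G*(-8 - G) - 55 = -55 + G*(-8 - G))
T(f(-6))*x(-8, -7) = (-55 - 1*5*(8 + 5))*(-2) = (-55 - 1*5*13)*(-2) = (-55 - 65)*(-2) = -120*(-2) = 240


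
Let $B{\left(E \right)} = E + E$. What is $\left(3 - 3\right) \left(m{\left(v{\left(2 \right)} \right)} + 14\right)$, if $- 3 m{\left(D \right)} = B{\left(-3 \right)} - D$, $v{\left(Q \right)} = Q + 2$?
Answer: $0$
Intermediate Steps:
$B{\left(E \right)} = 2 E$
$v{\left(Q \right)} = 2 + Q$
$m{\left(D \right)} = 2 + \frac{D}{3}$ ($m{\left(D \right)} = - \frac{2 \left(-3\right) - D}{3} = - \frac{-6 - D}{3} = 2 + \frac{D}{3}$)
$\left(3 - 3\right) \left(m{\left(v{\left(2 \right)} \right)} + 14\right) = \left(3 - 3\right) \left(\left(2 + \frac{2 + 2}{3}\right) + 14\right) = 0 \left(\left(2 + \frac{1}{3} \cdot 4\right) + 14\right) = 0 \left(\left(2 + \frac{4}{3}\right) + 14\right) = 0 \left(\frac{10}{3} + 14\right) = 0 \cdot \frac{52}{3} = 0$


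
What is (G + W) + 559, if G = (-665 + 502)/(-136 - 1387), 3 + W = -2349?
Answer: -2730576/1523 ≈ -1792.9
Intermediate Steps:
W = -2352 (W = -3 - 2349 = -2352)
G = 163/1523 (G = -163/(-1523) = -163*(-1/1523) = 163/1523 ≈ 0.10703)
(G + W) + 559 = (163/1523 - 2352) + 559 = -3581933/1523 + 559 = -2730576/1523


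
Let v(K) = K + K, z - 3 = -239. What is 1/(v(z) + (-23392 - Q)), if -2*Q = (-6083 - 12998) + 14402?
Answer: -2/52407 ≈ -3.8163e-5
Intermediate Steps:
z = -236 (z = 3 - 239 = -236)
v(K) = 2*K
Q = 4679/2 (Q = -((-6083 - 12998) + 14402)/2 = -(-19081 + 14402)/2 = -1/2*(-4679) = 4679/2 ≈ 2339.5)
1/(v(z) + (-23392 - Q)) = 1/(2*(-236) + (-23392 - 1*4679/2)) = 1/(-472 + (-23392 - 4679/2)) = 1/(-472 - 51463/2) = 1/(-52407/2) = -2/52407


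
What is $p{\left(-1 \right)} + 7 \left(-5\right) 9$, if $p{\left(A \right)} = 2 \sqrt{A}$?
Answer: $-315 + 2 i \approx -315.0 + 2.0 i$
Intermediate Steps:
$p{\left(-1 \right)} + 7 \left(-5\right) 9 = 2 \sqrt{-1} + 7 \left(-5\right) 9 = 2 i - 315 = -315 + 2 i$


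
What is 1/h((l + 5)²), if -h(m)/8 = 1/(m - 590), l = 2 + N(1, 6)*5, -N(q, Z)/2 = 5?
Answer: -1259/8 ≈ -157.38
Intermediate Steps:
N(q, Z) = -10 (N(q, Z) = -2*5 = -10)
l = -48 (l = 2 - 10*5 = 2 - 50 = -48)
h(m) = -8/(-590 + m) (h(m) = -8/(m - 590) = -8/(-590 + m))
1/h((l + 5)²) = 1/(-8/(-590 + (-48 + 5)²)) = 1/(-8/(-590 + (-43)²)) = 1/(-8/(-590 + 1849)) = 1/(-8/1259) = -1259/8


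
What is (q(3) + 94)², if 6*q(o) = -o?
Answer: 34969/4 ≈ 8742.3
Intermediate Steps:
q(o) = -o/6 (q(o) = (-o)/6 = -o/6)
(q(3) + 94)² = (-⅙*3 + 94)² = (-½ + 94)² = (187/2)² = 34969/4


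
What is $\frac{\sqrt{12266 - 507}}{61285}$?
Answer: $\frac{\sqrt{11759}}{61285} \approx 0.0017694$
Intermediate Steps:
$\frac{\sqrt{12266 - 507}}{61285} = \sqrt{11759} \cdot \frac{1}{61285} = \frac{\sqrt{11759}}{61285}$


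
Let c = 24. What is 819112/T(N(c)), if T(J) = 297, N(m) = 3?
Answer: 819112/297 ≈ 2758.0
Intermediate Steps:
819112/T(N(c)) = 819112/297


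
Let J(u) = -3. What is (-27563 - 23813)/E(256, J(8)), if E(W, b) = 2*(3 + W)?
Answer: -25688/259 ≈ -99.182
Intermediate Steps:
E(W, b) = 6 + 2*W
(-27563 - 23813)/E(256, J(8)) = (-27563 - 23813)/(6 + 2*256) = -51376/(6 + 512) = -51376/518 = -51376*1/518 = -25688/259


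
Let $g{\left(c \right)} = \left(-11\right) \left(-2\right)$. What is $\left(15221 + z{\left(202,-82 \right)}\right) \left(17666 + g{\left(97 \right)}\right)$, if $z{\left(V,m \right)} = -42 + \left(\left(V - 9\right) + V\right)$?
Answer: $275472912$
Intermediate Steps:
$g{\left(c \right)} = 22$
$z{\left(V,m \right)} = -51 + 2 V$ ($z{\left(V,m \right)} = -42 + \left(\left(-9 + V\right) + V\right) = -42 + \left(-9 + 2 V\right) = -51 + 2 V$)
$\left(15221 + z{\left(202,-82 \right)}\right) \left(17666 + g{\left(97 \right)}\right) = \left(15221 + \left(-51 + 2 \cdot 202\right)\right) \left(17666 + 22\right) = \left(15221 + \left(-51 + 404\right)\right) 17688 = \left(15221 + 353\right) 17688 = 15574 \cdot 17688 = 275472912$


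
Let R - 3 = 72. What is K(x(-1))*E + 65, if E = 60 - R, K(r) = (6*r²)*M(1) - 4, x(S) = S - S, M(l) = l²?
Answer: 125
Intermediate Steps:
R = 75 (R = 3 + 72 = 75)
x(S) = 0
K(r) = -4 + 6*r² (K(r) = (6*r²)*1² - 4 = (6*r²)*1 - 4 = 6*r² - 4 = -4 + 6*r²)
E = -15 (E = 60 - 1*75 = 60 - 75 = -15)
K(x(-1))*E + 65 = (-4 + 6*0²)*(-15) + 65 = (-4 + 6*0)*(-15) + 65 = (-4 + 0)*(-15) + 65 = -4*(-15) + 65 = 60 + 65 = 125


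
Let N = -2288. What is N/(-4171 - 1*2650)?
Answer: 2288/6821 ≈ 0.33543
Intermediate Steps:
N/(-4171 - 1*2650) = -2288/(-4171 - 1*2650) = -2288/(-4171 - 2650) = -2288/(-6821) = -2288*(-1/6821) = 2288/6821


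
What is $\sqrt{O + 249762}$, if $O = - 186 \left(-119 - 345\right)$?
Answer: $\sqrt{336066} \approx 579.71$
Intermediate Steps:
$O = 86304$ ($O = \left(-186\right) \left(-464\right) = 86304$)
$\sqrt{O + 249762} = \sqrt{86304 + 249762} = \sqrt{336066}$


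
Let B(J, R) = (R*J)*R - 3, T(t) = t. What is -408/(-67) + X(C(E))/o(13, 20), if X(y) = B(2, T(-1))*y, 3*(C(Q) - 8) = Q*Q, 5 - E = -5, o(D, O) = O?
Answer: 4043/1005 ≈ 4.0229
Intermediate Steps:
B(J, R) = -3 + J*R**2 (B(J, R) = (J*R)*R - 3 = J*R**2 - 3 = -3 + J*R**2)
E = 10 (E = 5 - 1*(-5) = 5 + 5 = 10)
C(Q) = 8 + Q**2/3 (C(Q) = 8 + (Q*Q)/3 = 8 + Q**2/3)
X(y) = -y (X(y) = (-3 + 2*(-1)**2)*y = (-3 + 2*1)*y = (-3 + 2)*y = -y)
-408/(-67) + X(C(E))/o(13, 20) = -408/(-67) - (8 + (1/3)*10**2)/20 = -408*(-1/67) - (8 + (1/3)*100)*(1/20) = 408/67 - (8 + 100/3)*(1/20) = 408/67 - 1*124/3*(1/20) = 408/67 - 124/3*1/20 = 408/67 - 31/15 = 4043/1005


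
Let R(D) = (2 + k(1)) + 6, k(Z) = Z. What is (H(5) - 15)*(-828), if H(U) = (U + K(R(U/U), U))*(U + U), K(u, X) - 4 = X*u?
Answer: -434700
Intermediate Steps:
R(D) = 9 (R(D) = (2 + 1) + 6 = 3 + 6 = 9)
K(u, X) = 4 + X*u
H(U) = 2*U*(4 + 10*U) (H(U) = (U + (4 + U*9))*(U + U) = (U + (4 + 9*U))*(2*U) = (4 + 10*U)*(2*U) = 2*U*(4 + 10*U))
(H(5) - 15)*(-828) = (4*5*(2 + 5*5) - 15)*(-828) = (4*5*(2 + 25) - 15)*(-828) = (4*5*27 - 15)*(-828) = (540 - 15)*(-828) = 525*(-828) = -434700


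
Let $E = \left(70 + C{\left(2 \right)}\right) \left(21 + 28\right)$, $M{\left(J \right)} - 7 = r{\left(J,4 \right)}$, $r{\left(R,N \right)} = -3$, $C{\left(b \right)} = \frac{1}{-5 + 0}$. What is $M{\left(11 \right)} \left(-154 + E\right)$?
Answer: $\frac{65324}{5} \approx 13065.0$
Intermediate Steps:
$C{\left(b \right)} = - \frac{1}{5}$ ($C{\left(b \right)} = \frac{1}{-5} = - \frac{1}{5}$)
$M{\left(J \right)} = 4$ ($M{\left(J \right)} = 7 - 3 = 4$)
$E = \frac{17101}{5}$ ($E = \left(70 - \frac{1}{5}\right) \left(21 + 28\right) = \frac{349}{5} \cdot 49 = \frac{17101}{5} \approx 3420.2$)
$M{\left(11 \right)} \left(-154 + E\right) = 4 \left(-154 + \frac{17101}{5}\right) = 4 \cdot \frac{16331}{5} = \frac{65324}{5}$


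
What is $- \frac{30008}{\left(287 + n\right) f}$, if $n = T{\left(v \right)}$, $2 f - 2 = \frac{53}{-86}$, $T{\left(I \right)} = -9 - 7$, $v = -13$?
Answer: $- \frac{5161376}{32249} \approx -160.05$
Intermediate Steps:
$T{\left(I \right)} = -16$
$f = \frac{119}{172}$ ($f = 1 + \frac{53 \frac{1}{-86}}{2} = 1 + \frac{53 \left(- \frac{1}{86}\right)}{2} = 1 + \frac{1}{2} \left(- \frac{53}{86}\right) = 1 - \frac{53}{172} = \frac{119}{172} \approx 0.69186$)
$n = -16$
$- \frac{30008}{\left(287 + n\right) f} = - \frac{30008}{\left(287 - 16\right) \frac{119}{172}} = - \frac{30008}{271 \cdot \frac{119}{172}} = - \frac{30008}{\frac{32249}{172}} = \left(-30008\right) \frac{172}{32249} = - \frac{5161376}{32249}$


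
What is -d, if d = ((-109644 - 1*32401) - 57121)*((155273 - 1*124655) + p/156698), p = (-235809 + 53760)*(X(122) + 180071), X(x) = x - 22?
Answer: -2788540196186745/78349 ≈ -3.5591e+10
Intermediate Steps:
X(x) = -22 + x
p = -32799950379 (p = (-235809 + 53760)*((-22 + 122) + 180071) = -182049*(100 + 180071) = -182049*180171 = -32799950379)
d = 2788540196186745/78349 (d = ((-109644 - 1*32401) - 57121)*((155273 - 1*124655) - 32799950379/156698) = ((-109644 - 32401) - 57121)*((155273 - 124655) - 32799950379*1/156698) = (-142045 - 57121)*(30618 - 32799950379/156698) = -199166*(-28002171015/156698) = 2788540196186745/78349 ≈ 3.5591e+10)
-d = -1*2788540196186745/78349 = -2788540196186745/78349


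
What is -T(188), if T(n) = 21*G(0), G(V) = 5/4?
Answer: -105/4 ≈ -26.250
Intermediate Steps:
G(V) = 5/4 (G(V) = 5*(1/4) = 5/4)
T(n) = 105/4 (T(n) = 21*(5/4) = 105/4)
-T(188) = -1*105/4 = -105/4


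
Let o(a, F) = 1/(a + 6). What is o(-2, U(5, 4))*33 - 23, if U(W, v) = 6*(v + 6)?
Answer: -59/4 ≈ -14.750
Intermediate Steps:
U(W, v) = 36 + 6*v (U(W, v) = 6*(6 + v) = 36 + 6*v)
o(a, F) = 1/(6 + a)
o(-2, U(5, 4))*33 - 23 = 33/(6 - 2) - 23 = 33/4 - 23 = -59/4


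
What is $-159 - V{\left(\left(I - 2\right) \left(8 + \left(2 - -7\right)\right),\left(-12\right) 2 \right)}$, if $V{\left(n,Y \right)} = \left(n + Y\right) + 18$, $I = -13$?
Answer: $102$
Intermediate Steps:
$V{\left(n,Y \right)} = 18 + Y + n$ ($V{\left(n,Y \right)} = \left(Y + n\right) + 18 = 18 + Y + n$)
$-159 - V{\left(\left(I - 2\right) \left(8 + \left(2 - -7\right)\right),\left(-12\right) 2 \right)} = -159 - \left(18 - 24 + \left(-13 - 2\right) \left(8 + \left(2 - -7\right)\right)\right) = -159 - \left(18 - 24 - 15 \left(8 + \left(2 + 7\right)\right)\right) = -159 - \left(18 - 24 - 15 \left(8 + 9\right)\right) = -159 - \left(18 - 24 - 255\right) = -159 - -261 = -159 + 261 = 102$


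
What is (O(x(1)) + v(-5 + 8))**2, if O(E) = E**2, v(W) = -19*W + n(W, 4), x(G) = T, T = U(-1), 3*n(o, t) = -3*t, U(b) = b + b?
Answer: 3249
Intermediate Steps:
U(b) = 2*b
n(o, t) = -t (n(o, t) = (-3*t)/3 = -t)
T = -2 (T = 2*(-1) = -2)
x(G) = -2
v(W) = -4 - 19*W (v(W) = -19*W - 1*4 = -19*W - 4 = -4 - 19*W)
(O(x(1)) + v(-5 + 8))**2 = ((-2)**2 + (-4 - 19*(-5 + 8)))**2 = (4 + (-4 - 19*3))**2 = (4 + (-4 - 57))**2 = (4 - 61)**2 = (-57)**2 = 3249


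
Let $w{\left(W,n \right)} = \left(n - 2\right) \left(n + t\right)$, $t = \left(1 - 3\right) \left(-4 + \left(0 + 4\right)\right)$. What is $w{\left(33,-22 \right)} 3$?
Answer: $1584$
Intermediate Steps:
$t = 0$ ($t = - 2 \left(-4 + 4\right) = \left(-2\right) 0 = 0$)
$w{\left(W,n \right)} = n \left(-2 + n\right)$ ($w{\left(W,n \right)} = \left(n - 2\right) \left(n + 0\right) = \left(-2 + n\right) n = n \left(-2 + n\right)$)
$w{\left(33,-22 \right)} 3 = - 22 \left(-2 - 22\right) 3 = \left(-22\right) \left(-24\right) 3 = 528 \cdot 3 = 1584$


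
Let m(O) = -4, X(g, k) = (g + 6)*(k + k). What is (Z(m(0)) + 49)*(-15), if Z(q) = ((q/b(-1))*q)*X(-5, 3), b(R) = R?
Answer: 705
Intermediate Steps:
X(g, k) = 2*k*(6 + g) (X(g, k) = (6 + g)*(2*k) = 2*k*(6 + g))
Z(q) = -6*q² (Z(q) = ((q/(-1))*q)*(2*3*(6 - 5)) = ((q*(-1))*q)*(2*3*1) = ((-q)*q)*6 = -q²*6 = -6*q²)
(Z(m(0)) + 49)*(-15) = (-6*(-4)² + 49)*(-15) = (-6*16 + 49)*(-15) = (-96 + 49)*(-15) = -47*(-15) = 705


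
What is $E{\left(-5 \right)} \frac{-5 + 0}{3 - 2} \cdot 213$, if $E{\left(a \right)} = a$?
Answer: $5325$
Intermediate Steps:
$E{\left(-5 \right)} \frac{-5 + 0}{3 - 2} \cdot 213 = - 5 \frac{-5 + 0}{3 - 2} \cdot 213 = - 5 \left(- \frac{5}{1}\right) 213 = - 5 \left(\left(-5\right) 1\right) 213 = \left(-5\right) \left(-5\right) 213 = 25 \cdot 213 = 5325$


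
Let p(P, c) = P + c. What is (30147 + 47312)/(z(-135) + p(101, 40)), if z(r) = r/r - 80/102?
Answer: 3950409/7202 ≈ 548.52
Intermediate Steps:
z(r) = 11/51 (z(r) = 1 - 80*1/102 = 1 - 40/51 = 11/51)
(30147 + 47312)/(z(-135) + p(101, 40)) = (30147 + 47312)/(11/51 + (101 + 40)) = 77459/(11/51 + 141) = 77459/(7202/51) = 77459*(51/7202) = 3950409/7202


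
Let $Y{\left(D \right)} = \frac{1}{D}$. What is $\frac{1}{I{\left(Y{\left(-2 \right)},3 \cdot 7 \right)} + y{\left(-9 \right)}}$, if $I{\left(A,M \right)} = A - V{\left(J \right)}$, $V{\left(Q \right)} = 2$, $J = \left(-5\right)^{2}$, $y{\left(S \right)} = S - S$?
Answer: $- \frac{2}{5} \approx -0.4$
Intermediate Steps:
$y{\left(S \right)} = 0$
$J = 25$
$I{\left(A,M \right)} = -2 + A$ ($I{\left(A,M \right)} = A - 2 = -2 + A$)
$\frac{1}{I{\left(Y{\left(-2 \right)},3 \cdot 7 \right)} + y{\left(-9 \right)}} = \frac{1}{\left(-2 + \frac{1}{-2}\right) + 0} = \frac{1}{\left(-2 - \frac{1}{2}\right) + 0} = \frac{1}{- \frac{5}{2} + 0} = \frac{1}{- \frac{5}{2}} = - \frac{2}{5}$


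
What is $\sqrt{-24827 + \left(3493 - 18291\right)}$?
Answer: $5 i \sqrt{1585} \approx 199.06 i$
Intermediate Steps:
$\sqrt{-24827 + \left(3493 - 18291\right)} = \sqrt{-24827 - 14798} = \sqrt{-39625} = 5 i \sqrt{1585}$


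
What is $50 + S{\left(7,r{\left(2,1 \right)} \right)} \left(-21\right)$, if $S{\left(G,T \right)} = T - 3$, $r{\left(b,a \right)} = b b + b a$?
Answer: $-13$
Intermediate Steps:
$r{\left(b,a \right)} = b^{2} + a b$
$S{\left(G,T \right)} = -3 + T$
$50 + S{\left(7,r{\left(2,1 \right)} \right)} \left(-21\right) = 50 + \left(-3 + 2 \left(1 + 2\right)\right) \left(-21\right) = 50 + \left(-3 + 2 \cdot 3\right) \left(-21\right) = 50 + \left(-3 + 6\right) \left(-21\right) = 50 + 3 \left(-21\right) = 50 - 63 = -13$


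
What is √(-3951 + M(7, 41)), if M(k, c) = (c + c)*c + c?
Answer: 2*I*√137 ≈ 23.409*I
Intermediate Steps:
M(k, c) = c + 2*c² (M(k, c) = (2*c)*c + c = 2*c² + c = c + 2*c²)
√(-3951 + M(7, 41)) = √(-3951 + 41*(1 + 2*41)) = √(-3951 + 41*(1 + 82)) = √(-3951 + 41*83) = √(-3951 + 3403) = √(-548) = 2*I*√137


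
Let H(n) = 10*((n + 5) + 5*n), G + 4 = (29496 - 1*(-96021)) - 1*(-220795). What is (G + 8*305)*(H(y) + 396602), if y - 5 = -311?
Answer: 131928578416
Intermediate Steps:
y = -306 (y = 5 - 311 = -306)
G = 346308 (G = -4 + ((29496 - 1*(-96021)) - 1*(-220795)) = -4 + ((29496 + 96021) + 220795) = -4 + (125517 + 220795) = -4 + 346312 = 346308)
H(n) = 50 + 60*n (H(n) = 10*((5 + n) + 5*n) = 10*(5 + 6*n) = 50 + 60*n)
(G + 8*305)*(H(y) + 396602) = (346308 + 8*305)*((50 + 60*(-306)) + 396602) = (346308 + 2440)*((50 - 18360) + 396602) = 348748*(-18310 + 396602) = 348748*378292 = 131928578416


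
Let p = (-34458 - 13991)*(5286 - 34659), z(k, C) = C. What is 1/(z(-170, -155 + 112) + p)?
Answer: 1/1423092434 ≈ 7.0269e-10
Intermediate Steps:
p = 1423092477 (p = -48449*(-29373) = 1423092477)
1/(z(-170, -155 + 112) + p) = 1/((-155 + 112) + 1423092477) = 1/(-43 + 1423092477) = 1/1423092434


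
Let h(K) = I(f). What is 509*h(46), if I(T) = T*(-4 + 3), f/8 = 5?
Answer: -20360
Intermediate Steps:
f = 40 (f = 8*5 = 40)
I(T) = -T (I(T) = T*(-1) = -T)
h(K) = -40 (h(K) = -1*40 = -40)
509*h(46) = 509*(-40) = -20360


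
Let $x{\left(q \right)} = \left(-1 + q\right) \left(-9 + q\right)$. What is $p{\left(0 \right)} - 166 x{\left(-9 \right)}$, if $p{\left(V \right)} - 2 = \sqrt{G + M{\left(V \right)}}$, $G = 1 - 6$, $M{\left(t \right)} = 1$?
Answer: $-29878 + 2 i \approx -29878.0 + 2.0 i$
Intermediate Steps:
$G = -5$ ($G = 1 - 6 = -5$)
$p{\left(V \right)} = 2 + 2 i$ ($p{\left(V \right)} = 2 + \sqrt{-5 + 1} = 2 + \sqrt{-4} = 2 + 2 i$)
$p{\left(0 \right)} - 166 x{\left(-9 \right)} = \left(2 + 2 i\right) - 166 \left(9 + \left(-9\right)^{2} - -90\right) = \left(2 + 2 i\right) - 166 \left(9 + 81 + 90\right) = \left(2 + 2 i\right) - 29880 = -29878 + 2 i$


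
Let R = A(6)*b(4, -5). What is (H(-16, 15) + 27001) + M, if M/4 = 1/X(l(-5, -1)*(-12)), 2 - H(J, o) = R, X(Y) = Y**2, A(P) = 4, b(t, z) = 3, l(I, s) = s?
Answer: 971677/36 ≈ 26991.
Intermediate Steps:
R = 12 (R = 4*3 = 12)
H(J, o) = -10 (H(J, o) = 2 - 1*12 = 2 - 12 = -10)
M = 1/36 (M = 4/((-1*(-12))**2) = 4/(12**2) = 4/144 = 4*(1/144) = 1/36 ≈ 0.027778)
(H(-16, 15) + 27001) + M = (-10 + 27001) + 1/36 = 26991 + 1/36 = 971677/36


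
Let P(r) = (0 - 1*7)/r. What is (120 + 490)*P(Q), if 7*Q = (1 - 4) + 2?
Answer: 29890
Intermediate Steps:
Q = -⅐ (Q = ((1 - 4) + 2)/7 = (-3 + 2)/7 = (⅐)*(-1) = -⅐ ≈ -0.14286)
P(r) = -7/r (P(r) = (0 - 7)/r = -7/r)
(120 + 490)*P(Q) = (120 + 490)*(-7/(-⅐)) = 610*(-7*(-7)) = 610*49 = 29890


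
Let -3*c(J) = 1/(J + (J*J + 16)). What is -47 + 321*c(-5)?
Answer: -1799/36 ≈ -49.972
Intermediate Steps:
c(J) = -1/(3*(16 + J + J²)) (c(J) = -1/(3*(J + (J*J + 16))) = -1/(3*(J + (J² + 16))) = -1/(3*(J + (16 + J²))) = -1/(3*(16 + J + J²)))
-47 + 321*c(-5) = -47 + 321*(-1/(48 + 3*(-5) + 3*(-5)²)) = -47 + 321*(-1/(48 - 15 + 3*25)) = -47 + 321*(-1/(48 - 15 + 75)) = -47 + 321*(-1/108) = -47 - 107/36 = -1799/36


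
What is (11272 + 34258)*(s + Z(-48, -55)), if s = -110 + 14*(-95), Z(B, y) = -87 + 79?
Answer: -65927440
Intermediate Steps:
Z(B, y) = -8
s = -1440 (s = -110 - 1330 = -1440)
(11272 + 34258)*(s + Z(-48, -55)) = (11272 + 34258)*(-1440 - 8) = 45530*(-1448) = -65927440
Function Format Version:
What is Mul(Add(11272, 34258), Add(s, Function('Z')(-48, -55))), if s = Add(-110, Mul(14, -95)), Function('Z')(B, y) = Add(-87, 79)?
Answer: -65927440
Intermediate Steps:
Function('Z')(B, y) = -8
s = -1440 (s = Add(-110, -1330) = -1440)
Mul(Add(11272, 34258), Add(s, Function('Z')(-48, -55))) = Mul(Add(11272, 34258), Add(-1440, -8)) = Mul(45530, -1448) = -65927440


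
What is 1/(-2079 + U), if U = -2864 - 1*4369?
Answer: -1/9312 ≈ -0.00010739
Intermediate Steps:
U = -7233 (U = -2864 - 4369 = -7233)
1/(-2079 + U) = 1/(-2079 - 7233) = 1/(-9312) = -1/9312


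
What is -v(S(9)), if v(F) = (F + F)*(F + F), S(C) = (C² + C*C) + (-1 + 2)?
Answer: -106276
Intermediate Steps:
S(C) = 1 + 2*C² (S(C) = (C² + C²) + 1 = 2*C² + 1 = 1 + 2*C²)
v(F) = 4*F² (v(F) = (2*F)*(2*F) = 4*F²)
-v(S(9)) = -4*(1 + 2*9²)² = -4*(1 + 2*81)² = -4*(1 + 162)² = -4*163² = -4*26569 = -1*106276 = -106276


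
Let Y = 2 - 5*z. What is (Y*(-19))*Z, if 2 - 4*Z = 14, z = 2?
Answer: -456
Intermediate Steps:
Y = -8 (Y = 2 - 5*2 = 2 - 10 = -8)
Z = -3 (Z = ½ - ¼*14 = ½ - 7/2 = -3)
(Y*(-19))*Z = -8*(-19)*(-3) = 152*(-3) = -456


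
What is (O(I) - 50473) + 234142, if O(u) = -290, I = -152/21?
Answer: 183379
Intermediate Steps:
I = -152/21 (I = -152*1/21 = -152/21 ≈ -7.2381)
(O(I) - 50473) + 234142 = (-290 - 50473) + 234142 = -50763 + 234142 = 183379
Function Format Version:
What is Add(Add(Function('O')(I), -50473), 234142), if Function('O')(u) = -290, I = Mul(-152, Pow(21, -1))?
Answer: 183379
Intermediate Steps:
I = Rational(-152, 21) (I = Mul(-152, Rational(1, 21)) = Rational(-152, 21) ≈ -7.2381)
Add(Add(Function('O')(I), -50473), 234142) = Add(Add(-290, -50473), 234142) = Add(-50763, 234142) = 183379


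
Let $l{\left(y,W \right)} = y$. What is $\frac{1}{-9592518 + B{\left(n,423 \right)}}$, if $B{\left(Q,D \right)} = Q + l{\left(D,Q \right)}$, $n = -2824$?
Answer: $- \frac{1}{9594919} \approx -1.0422 \cdot 10^{-7}$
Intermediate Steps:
$B{\left(Q,D \right)} = D + Q$ ($B{\left(Q,D \right)} = Q + D = D + Q$)
$\frac{1}{-9592518 + B{\left(n,423 \right)}} = \frac{1}{-9592518 + \left(423 - 2824\right)} = \frac{1}{-9592518 - 2401} = \frac{1}{-9594919} = - \frac{1}{9594919}$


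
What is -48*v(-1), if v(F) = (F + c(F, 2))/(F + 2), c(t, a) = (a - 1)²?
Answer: 0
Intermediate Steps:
c(t, a) = (-1 + a)²
v(F) = (1 + F)/(2 + F) (v(F) = (F + (-1 + 2)²)/(F + 2) = (F + 1²)/(2 + F) = (F + 1)/(2 + F) = (1 + F)/(2 + F))
-48*v(-1) = -48*(1 - 1)/(2 - 1) = -48*0/1 = -48*0 = 0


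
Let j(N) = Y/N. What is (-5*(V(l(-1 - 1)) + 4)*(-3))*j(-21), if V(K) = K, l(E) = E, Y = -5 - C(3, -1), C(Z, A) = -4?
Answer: 10/7 ≈ 1.4286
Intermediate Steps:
Y = -1 (Y = -5 - 1*(-4) = -5 + 4 = -1)
j(N) = -1/N
(-5*(V(l(-1 - 1)) + 4)*(-3))*j(-21) = (-5*((-1 - 1) + 4)*(-3))*(-1/(-21)) = (-5*(-2 + 4)*(-3))*(-1*(-1/21)) = (-5*2*(-3))*(1/21) = -10*(-3)*(1/21) = 30*(1/21) = 10/7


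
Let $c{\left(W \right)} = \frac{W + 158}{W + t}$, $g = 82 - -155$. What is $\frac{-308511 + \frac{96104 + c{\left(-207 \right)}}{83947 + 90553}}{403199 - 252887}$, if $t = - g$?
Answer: $- \frac{956110903511}{465834925440} \approx -2.0525$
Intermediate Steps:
$g = 237$ ($g = 82 + 155 = 237$)
$t = -237$ ($t = \left(-1\right) 237 = -237$)
$c{\left(W \right)} = \frac{158 + W}{-237 + W}$ ($c{\left(W \right)} = \frac{W + 158}{W - 237} = \frac{158 + W}{-237 + W}$)
$\frac{-308511 + \frac{96104 + c{\left(-207 \right)}}{83947 + 90553}}{403199 - 252887} = \frac{-308511 + \frac{96104 + \frac{158 - 207}{-237 - 207}}{83947 + 90553}}{403199 - 252887} = \frac{-308511 + \frac{96104 + \frac{1}{-444} \left(-49\right)}{174500}}{150312} = \left(-308511 + \left(96104 - - \frac{49}{444}\right) \frac{1}{174500}\right) \frac{1}{150312} = \left(-308511 + \left(96104 + \frac{49}{444}\right) \frac{1}{174500}\right) \frac{1}{150312} = \left(-308511 + \frac{42670225}{444} \cdot \frac{1}{174500}\right) \frac{1}{150312} = \left(-308511 + \frac{1706809}{3099120}\right) \frac{1}{150312} = \left(- \frac{956110903511}{3099120}\right) \frac{1}{150312} = - \frac{956110903511}{465834925440}$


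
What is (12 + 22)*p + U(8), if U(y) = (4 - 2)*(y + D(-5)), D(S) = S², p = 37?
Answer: 1324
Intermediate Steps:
U(y) = 50 + 2*y (U(y) = (4 - 2)*(y + (-5)²) = 2*(y + 25) = 2*(25 + y) = 50 + 2*y)
(12 + 22)*p + U(8) = (12 + 22)*37 + (50 + 2*8) = 34*37 + (50 + 16) = 1258 + 66 = 1324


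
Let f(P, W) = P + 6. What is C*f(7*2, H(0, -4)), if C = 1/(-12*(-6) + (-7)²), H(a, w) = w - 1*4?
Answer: 20/121 ≈ 0.16529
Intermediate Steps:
H(a, w) = -4 + w (H(a, w) = w - 4 = -4 + w)
C = 1/121 (C = 1/(72 + 49) = 1/121 ≈ 0.0082645)
f(P, W) = 6 + P
C*f(7*2, H(0, -4)) = (6 + 7*2)/121 = (6 + 14)/121 = (1/121)*20 = 20/121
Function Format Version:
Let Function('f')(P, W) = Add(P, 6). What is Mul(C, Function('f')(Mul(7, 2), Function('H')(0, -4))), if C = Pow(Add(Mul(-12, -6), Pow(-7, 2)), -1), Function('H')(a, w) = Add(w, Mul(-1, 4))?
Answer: Rational(20, 121) ≈ 0.16529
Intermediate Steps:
Function('H')(a, w) = Add(-4, w) (Function('H')(a, w) = Add(w, -4) = Add(-4, w))
C = Rational(1, 121) (C = Pow(Add(72, 49), -1) = Pow(121, -1) = Rational(1, 121) ≈ 0.0082645)
Function('f')(P, W) = Add(6, P)
Mul(C, Function('f')(Mul(7, 2), Function('H')(0, -4))) = Mul(Rational(1, 121), Add(6, Mul(7, 2))) = Mul(Rational(1, 121), Add(6, 14)) = Mul(Rational(1, 121), 20) = Rational(20, 121)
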